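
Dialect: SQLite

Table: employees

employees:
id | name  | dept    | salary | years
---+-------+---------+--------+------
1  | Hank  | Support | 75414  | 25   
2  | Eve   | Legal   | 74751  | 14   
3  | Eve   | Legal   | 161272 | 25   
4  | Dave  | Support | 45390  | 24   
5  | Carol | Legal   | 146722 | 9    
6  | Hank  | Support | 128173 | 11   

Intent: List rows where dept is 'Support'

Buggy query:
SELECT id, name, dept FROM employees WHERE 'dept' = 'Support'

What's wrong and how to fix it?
Bug: Single quotes denote string literals in SQL; the column name is being compared as a constant string

Fix: Remove the quotes around the column name (or use double quotes for an identifier)

Corrected query:
SELECT id, name, dept FROM employees WHERE dept = 'Support'

Result:
id | name | dept   
---+------+--------
1  | Hank | Support
4  | Dave | Support
6  | Hank | Support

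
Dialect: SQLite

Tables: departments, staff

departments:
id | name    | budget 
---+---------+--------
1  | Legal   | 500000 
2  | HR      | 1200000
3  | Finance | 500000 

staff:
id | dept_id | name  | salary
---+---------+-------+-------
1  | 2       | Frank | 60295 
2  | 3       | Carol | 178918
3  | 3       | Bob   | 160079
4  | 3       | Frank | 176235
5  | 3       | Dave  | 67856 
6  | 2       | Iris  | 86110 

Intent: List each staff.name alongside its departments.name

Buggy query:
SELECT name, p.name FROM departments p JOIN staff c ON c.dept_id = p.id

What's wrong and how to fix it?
Bug: 'name' exists in both joined tables, so the database can't tell which one is meant

Fix: Prefix ambiguous columns with the table alias

Corrected query:
SELECT c.name, p.name FROM departments p JOIN staff c ON c.dept_id = p.id

Result:
name  | name   
------+--------
Frank | HR     
Carol | Finance
Bob   | Finance
Frank | Finance
Dave  | Finance
Iris  | HR     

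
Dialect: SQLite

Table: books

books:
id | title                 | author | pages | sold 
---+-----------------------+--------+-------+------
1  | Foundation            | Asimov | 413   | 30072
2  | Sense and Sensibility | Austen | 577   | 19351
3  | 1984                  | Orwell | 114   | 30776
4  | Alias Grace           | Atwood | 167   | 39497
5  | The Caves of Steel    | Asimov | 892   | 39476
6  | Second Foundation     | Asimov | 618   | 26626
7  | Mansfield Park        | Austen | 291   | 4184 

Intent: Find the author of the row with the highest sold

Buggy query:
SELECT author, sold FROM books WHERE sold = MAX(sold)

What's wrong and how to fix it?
Bug: WHERE is evaluated per row; an aggregate over the whole table isn't defined there

Fix: Wrap MAX in a scalar subquery so WHERE compares against a single value

Corrected query:
SELECT author, sold FROM books WHERE sold = (SELECT MAX(sold) FROM books)

Result:
author | sold 
-------+------
Atwood | 39497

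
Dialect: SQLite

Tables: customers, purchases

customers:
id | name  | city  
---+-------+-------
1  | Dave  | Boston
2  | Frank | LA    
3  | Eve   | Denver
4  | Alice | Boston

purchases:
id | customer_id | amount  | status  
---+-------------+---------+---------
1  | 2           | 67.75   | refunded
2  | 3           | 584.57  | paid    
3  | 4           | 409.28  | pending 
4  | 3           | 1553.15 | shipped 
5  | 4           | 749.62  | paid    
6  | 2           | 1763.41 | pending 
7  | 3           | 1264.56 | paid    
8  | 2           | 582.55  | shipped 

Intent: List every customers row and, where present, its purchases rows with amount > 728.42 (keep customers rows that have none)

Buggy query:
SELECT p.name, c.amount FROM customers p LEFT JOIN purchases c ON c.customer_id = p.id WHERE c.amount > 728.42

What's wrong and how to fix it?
Bug: A WHERE condition on the right-hand table after LEFT JOIN drops unmatched parents

Fix: Put 'c.amount > 728.42' in the JOIN's ON clause instead of WHERE

Corrected query:
SELECT p.name, c.amount FROM customers p LEFT JOIN purchases c ON c.customer_id = p.id AND c.amount > 728.42

Result:
name  | amount 
------+--------
Dave  | NULL   
Frank | 1763.41
Eve   | 1264.56
Eve   | 1553.15
Alice | 749.62 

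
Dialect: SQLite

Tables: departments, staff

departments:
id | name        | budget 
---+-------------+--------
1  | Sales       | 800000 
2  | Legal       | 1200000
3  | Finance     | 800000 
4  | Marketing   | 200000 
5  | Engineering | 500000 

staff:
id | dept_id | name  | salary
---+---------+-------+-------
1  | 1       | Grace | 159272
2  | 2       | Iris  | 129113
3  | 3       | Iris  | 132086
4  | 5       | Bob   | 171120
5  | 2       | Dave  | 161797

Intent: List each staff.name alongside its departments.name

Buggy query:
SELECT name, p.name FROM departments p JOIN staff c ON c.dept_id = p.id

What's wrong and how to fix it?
Bug: Both tables have a 'name' column; the unqualified reference is ambiguous

Fix: Prefix ambiguous columns with the table alias

Corrected query:
SELECT c.name, p.name FROM departments p JOIN staff c ON c.dept_id = p.id

Result:
name  | name       
------+------------
Grace | Sales      
Iris  | Legal      
Iris  | Finance    
Bob   | Engineering
Dave  | Legal      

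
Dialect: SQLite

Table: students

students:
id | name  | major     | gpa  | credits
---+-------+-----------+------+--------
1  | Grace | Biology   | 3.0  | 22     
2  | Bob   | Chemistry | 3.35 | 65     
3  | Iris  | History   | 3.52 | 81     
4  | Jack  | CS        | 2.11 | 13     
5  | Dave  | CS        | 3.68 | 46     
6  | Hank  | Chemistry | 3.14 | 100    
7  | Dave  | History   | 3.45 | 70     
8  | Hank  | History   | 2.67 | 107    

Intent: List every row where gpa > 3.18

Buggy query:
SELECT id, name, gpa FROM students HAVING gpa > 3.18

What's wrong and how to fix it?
Bug: HAVING filters the output of aggregation, but this query has no GROUP BY and no aggregate functions, so SQLite rejects it (HAVING clause on a non-aggregate query); the condition here is per row

Fix: Use WHERE for row-level filtering

Corrected query:
SELECT id, name, gpa FROM students WHERE gpa > 3.18

Result:
id | name | gpa 
---+------+-----
2  | Bob  | 3.35
3  | Iris | 3.52
5  | Dave | 3.68
7  | Dave | 3.45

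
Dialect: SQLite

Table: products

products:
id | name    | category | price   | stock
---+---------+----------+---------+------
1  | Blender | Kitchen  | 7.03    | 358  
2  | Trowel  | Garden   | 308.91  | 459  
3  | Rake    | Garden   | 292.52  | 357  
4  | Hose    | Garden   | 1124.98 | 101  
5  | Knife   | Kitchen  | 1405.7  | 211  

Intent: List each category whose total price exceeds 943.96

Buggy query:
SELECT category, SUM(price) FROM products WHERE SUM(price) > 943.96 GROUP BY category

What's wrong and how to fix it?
Bug: Aggregate functions cannot appear in a WHERE clause

Fix: Use HAVING (which filters groups after aggregation) instead of WHERE

Corrected query:
SELECT category, SUM(price) FROM products GROUP BY category HAVING SUM(price) > 943.96

Result:
category | SUM(price)
---------+-----------
Garden   | 1726.41   
Kitchen  | 1412.73   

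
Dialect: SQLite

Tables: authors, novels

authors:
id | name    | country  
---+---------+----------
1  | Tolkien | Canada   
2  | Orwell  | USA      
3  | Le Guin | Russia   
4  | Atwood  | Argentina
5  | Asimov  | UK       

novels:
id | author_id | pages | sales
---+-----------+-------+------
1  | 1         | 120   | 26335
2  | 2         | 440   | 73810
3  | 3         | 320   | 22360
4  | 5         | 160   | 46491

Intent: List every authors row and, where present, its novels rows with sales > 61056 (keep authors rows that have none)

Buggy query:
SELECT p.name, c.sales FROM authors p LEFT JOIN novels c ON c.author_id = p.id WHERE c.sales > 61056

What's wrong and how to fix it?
Bug: A WHERE condition on the right-hand table after LEFT JOIN drops unmatched parents

Fix: Move the right-table condition into the ON clause so unmatched parents are kept

Corrected query:
SELECT p.name, c.sales FROM authors p LEFT JOIN novels c ON c.author_id = p.id AND c.sales > 61056

Result:
name    | sales
--------+------
Tolkien | NULL 
Orwell  | 73810
Le Guin | NULL 
Atwood  | NULL 
Asimov  | NULL 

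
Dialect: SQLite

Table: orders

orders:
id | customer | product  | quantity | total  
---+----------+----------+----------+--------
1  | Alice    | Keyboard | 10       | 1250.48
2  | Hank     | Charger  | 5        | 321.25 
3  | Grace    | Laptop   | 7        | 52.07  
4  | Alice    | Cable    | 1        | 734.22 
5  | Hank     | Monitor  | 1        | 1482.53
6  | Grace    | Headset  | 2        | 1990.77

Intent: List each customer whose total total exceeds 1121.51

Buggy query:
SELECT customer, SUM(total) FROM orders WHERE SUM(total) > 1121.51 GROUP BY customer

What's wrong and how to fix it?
Bug: WHERE runs before GROUP BY, so aggregates aren't available there

Fix: Use HAVING (which filters groups after aggregation) instead of WHERE

Corrected query:
SELECT customer, SUM(total) FROM orders GROUP BY customer HAVING SUM(total) > 1121.51

Result:
customer | SUM(total)
---------+-----------
Alice    | 1984.7    
Grace    | 2042.84   
Hank     | 1803.78   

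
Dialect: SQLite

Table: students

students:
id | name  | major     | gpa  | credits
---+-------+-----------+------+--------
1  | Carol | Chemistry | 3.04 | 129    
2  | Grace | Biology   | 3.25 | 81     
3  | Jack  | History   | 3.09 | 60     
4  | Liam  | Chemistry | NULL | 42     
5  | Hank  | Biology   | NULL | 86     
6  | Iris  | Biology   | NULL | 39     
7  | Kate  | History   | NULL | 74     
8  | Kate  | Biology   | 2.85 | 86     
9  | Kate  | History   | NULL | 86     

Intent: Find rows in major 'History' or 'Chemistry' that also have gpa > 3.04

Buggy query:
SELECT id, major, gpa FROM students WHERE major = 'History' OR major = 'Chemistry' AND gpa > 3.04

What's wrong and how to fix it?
Bug: Without parentheses, AND is evaluated before OR, so the gpa filter only applies to the 'Chemistry' branch

Fix: Group the OR with parentheses (or use IN), then AND the threshold

Corrected query:
SELECT id, major, gpa FROM students WHERE (major = 'History' OR major = 'Chemistry') AND gpa > 3.04

Result:
id | major   | gpa 
---+---------+-----
3  | History | 3.09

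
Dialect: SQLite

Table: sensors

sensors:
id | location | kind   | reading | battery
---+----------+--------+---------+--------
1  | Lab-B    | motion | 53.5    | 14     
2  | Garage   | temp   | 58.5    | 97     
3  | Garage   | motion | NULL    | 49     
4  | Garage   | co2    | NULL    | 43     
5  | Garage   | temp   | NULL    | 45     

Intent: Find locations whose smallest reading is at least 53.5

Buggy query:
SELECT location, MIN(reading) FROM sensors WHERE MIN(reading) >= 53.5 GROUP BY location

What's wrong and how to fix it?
Bug: MIN() in WHERE is a misuse of aggregate

Fix: Use HAVING for the per-group MIN condition

Corrected query:
SELECT location, MIN(reading) FROM sensors GROUP BY location HAVING MIN(reading) >= 53.5

Result:
location | MIN(reading)
---------+-------------
Garage   | 58.5        
Lab-B    | 53.5        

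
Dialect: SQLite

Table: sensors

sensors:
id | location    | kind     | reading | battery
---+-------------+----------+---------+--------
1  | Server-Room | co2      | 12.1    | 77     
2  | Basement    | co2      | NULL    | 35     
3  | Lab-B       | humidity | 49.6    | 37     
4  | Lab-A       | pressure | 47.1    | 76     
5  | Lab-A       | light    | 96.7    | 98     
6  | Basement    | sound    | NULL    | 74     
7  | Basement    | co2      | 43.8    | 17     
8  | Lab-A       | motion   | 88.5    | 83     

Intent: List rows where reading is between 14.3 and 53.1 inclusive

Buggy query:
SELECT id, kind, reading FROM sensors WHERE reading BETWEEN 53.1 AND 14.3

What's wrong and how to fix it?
Bug: The bounds are reversed; BETWEEN a AND b requires a <= b to match anything

Fix: Write BETWEEN 14.3 AND 53.1

Corrected query:
SELECT id, kind, reading FROM sensors WHERE reading BETWEEN 14.3 AND 53.1

Result:
id | kind     | reading
---+----------+--------
3  | humidity | 49.6   
4  | pressure | 47.1   
7  | co2      | 43.8   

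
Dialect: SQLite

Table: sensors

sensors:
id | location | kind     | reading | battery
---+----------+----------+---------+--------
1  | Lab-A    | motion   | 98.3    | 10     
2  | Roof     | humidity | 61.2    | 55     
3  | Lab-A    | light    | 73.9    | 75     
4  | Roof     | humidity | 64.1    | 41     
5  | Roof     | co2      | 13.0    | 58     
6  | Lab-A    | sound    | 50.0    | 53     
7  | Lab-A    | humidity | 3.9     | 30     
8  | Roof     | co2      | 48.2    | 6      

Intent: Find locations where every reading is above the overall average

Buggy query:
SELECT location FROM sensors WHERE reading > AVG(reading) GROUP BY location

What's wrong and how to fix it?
Bug: WHERE evaluates per row before aggregation, so AVG() is unavailable

Fix: Compute the overall average in a scalar subquery and compare each group's MIN against it in HAVING

Corrected query:
SELECT location FROM sensors GROUP BY location HAVING MIN(reading) > (SELECT AVG(reading) FROM sensors)

Result:
(no rows)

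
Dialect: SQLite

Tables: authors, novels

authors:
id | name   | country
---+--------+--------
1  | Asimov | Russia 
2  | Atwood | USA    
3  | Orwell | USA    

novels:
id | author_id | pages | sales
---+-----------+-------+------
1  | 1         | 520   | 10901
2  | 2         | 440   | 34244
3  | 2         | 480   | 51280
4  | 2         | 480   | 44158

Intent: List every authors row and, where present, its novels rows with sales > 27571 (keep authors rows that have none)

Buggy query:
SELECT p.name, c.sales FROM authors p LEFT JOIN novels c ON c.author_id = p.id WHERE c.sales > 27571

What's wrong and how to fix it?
Bug: Filtering c.sales in WHERE discards the NULL rows produced by LEFT JOIN, turning it into an inner join

Fix: Put 'c.sales > 27571' in the JOIN's ON clause instead of WHERE

Corrected query:
SELECT p.name, c.sales FROM authors p LEFT JOIN novels c ON c.author_id = p.id AND c.sales > 27571

Result:
name   | sales
-------+------
Asimov | NULL 
Atwood | 34244
Atwood | 44158
Atwood | 51280
Orwell | NULL 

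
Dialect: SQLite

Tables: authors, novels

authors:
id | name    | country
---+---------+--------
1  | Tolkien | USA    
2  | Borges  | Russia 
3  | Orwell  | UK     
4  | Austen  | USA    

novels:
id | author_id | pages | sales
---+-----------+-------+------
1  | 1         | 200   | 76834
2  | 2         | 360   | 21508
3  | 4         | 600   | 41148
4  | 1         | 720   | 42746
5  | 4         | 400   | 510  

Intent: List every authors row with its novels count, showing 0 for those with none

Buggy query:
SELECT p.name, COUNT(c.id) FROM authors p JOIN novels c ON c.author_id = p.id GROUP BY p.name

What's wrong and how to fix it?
Bug: An inner join excludes parents with zero children

Fix: Use LEFT JOIN so parents without children still appear (COUNT(c.id) gives 0)

Corrected query:
SELECT p.name, COUNT(c.id) FROM authors p LEFT JOIN novels c ON c.author_id = p.id GROUP BY p.name

Result:
name    | COUNT(c.id)
--------+------------
Austen  | 2          
Borges  | 1          
Orwell  | 0          
Tolkien | 2          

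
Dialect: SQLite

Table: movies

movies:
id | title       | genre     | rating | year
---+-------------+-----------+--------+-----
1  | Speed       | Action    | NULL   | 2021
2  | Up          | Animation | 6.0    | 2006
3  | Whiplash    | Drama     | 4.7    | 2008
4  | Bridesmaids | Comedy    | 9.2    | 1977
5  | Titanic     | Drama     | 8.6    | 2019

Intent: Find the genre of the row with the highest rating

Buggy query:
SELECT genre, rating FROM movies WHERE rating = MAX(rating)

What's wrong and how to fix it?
Bug: MAX(rating) is an aggregate and cannot be used directly in WHERE

Fix: Use a subquery: WHERE rating = (SELECT MAX(rating) FROM movies)

Corrected query:
SELECT genre, rating FROM movies WHERE rating = (SELECT MAX(rating) FROM movies)

Result:
genre  | rating
-------+-------
Comedy | 9.2   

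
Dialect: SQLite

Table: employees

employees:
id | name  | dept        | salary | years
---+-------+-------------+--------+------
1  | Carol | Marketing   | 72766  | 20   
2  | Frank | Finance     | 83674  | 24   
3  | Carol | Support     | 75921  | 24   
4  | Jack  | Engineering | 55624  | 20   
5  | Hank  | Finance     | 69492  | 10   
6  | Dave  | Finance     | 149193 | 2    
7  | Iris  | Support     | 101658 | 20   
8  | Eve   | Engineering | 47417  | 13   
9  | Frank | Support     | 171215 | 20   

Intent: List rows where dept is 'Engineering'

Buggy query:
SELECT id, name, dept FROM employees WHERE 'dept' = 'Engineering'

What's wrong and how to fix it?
Bug: 'dept' in single quotes is a string literal, not the column; the comparison is literal-vs-literal and never true

Fix: Remove the quotes around the column name (or use double quotes for an identifier)

Corrected query:
SELECT id, name, dept FROM employees WHERE dept = 'Engineering'

Result:
id | name | dept       
---+------+------------
4  | Jack | Engineering
8  | Eve  | Engineering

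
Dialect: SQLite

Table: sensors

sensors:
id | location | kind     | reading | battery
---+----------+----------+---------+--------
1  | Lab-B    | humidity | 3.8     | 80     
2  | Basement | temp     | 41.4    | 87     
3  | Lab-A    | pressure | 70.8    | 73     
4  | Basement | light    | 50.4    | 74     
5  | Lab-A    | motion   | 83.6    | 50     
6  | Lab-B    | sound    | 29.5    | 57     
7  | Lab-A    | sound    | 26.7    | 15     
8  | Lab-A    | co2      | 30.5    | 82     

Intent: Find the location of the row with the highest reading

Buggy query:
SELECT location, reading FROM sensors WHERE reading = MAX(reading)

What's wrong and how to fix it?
Bug: WHERE is evaluated per row; an aggregate over the whole table isn't defined there

Fix: Use a subquery: WHERE reading = (SELECT MAX(reading) FROM sensors)

Corrected query:
SELECT location, reading FROM sensors WHERE reading = (SELECT MAX(reading) FROM sensors)

Result:
location | reading
---------+--------
Lab-A    | 83.6   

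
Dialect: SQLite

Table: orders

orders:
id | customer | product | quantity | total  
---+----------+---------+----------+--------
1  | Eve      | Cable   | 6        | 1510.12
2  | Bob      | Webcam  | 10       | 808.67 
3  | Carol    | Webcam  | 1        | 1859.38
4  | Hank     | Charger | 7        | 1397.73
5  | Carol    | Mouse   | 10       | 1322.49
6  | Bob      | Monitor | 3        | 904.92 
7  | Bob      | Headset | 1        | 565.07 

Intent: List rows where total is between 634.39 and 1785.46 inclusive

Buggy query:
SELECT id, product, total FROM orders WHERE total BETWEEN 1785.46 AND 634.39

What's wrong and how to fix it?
Bug: The bounds are reversed; BETWEEN a AND b requires a <= b to match anything

Fix: Swap the bounds so the smaller value comes first

Corrected query:
SELECT id, product, total FROM orders WHERE total BETWEEN 634.39 AND 1785.46

Result:
id | product | total  
---+---------+--------
1  | Cable   | 1510.12
2  | Webcam  | 808.67 
4  | Charger | 1397.73
5  | Mouse   | 1322.49
6  | Monitor | 904.92 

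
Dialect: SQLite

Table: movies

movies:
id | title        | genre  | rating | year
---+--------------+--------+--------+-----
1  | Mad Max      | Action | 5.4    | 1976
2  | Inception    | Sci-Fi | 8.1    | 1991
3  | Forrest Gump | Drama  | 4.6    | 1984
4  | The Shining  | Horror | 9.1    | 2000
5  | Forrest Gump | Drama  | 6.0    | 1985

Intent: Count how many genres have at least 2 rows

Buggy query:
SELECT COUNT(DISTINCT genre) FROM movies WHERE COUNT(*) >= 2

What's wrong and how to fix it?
Bug: COUNT(*) cannot appear in WHERE; the per-group count doesn't exist yet

Fix: Group first with HAVING COUNT(*) >= 2, then COUNT the resulting groups

Corrected query:
SELECT COUNT(*) FROM (SELECT genre FROM movies GROUP BY genre HAVING COUNT(*) >= 2)

Result:
COUNT(*)
--------
1       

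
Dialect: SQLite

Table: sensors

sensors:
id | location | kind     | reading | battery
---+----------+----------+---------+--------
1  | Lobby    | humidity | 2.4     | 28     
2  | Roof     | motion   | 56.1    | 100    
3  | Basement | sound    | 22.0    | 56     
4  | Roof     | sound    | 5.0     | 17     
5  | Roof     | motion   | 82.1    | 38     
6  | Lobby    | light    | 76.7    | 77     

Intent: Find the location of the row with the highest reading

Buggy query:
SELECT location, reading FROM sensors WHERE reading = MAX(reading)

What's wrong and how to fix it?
Bug: WHERE is evaluated per row; an aggregate over the whole table isn't defined there

Fix: Use a subquery: WHERE reading = (SELECT MAX(reading) FROM sensors)

Corrected query:
SELECT location, reading FROM sensors WHERE reading = (SELECT MAX(reading) FROM sensors)

Result:
location | reading
---------+--------
Roof     | 82.1   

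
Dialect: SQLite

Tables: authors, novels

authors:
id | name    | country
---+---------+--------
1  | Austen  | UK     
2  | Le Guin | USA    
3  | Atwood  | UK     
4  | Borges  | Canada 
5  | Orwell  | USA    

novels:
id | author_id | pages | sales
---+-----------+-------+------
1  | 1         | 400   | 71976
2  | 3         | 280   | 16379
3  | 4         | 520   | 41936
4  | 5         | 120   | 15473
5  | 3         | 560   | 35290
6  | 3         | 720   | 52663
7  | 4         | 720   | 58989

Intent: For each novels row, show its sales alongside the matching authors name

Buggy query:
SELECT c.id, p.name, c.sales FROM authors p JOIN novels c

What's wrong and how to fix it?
Bug: JOIN with no ON clause produces a cartesian product; every novels row pairs with every authors row

Fix: Specify the join condition linking the foreign key to the parent id

Corrected query:
SELECT c.id, p.name, c.sales FROM authors p JOIN novels c ON c.author_id = p.id

Result:
id | name   | sales
---+--------+------
1  | Austen | 71976
2  | Atwood | 16379
3  | Borges | 41936
4  | Orwell | 15473
5  | Atwood | 35290
6  | Atwood | 52663
7  | Borges | 58989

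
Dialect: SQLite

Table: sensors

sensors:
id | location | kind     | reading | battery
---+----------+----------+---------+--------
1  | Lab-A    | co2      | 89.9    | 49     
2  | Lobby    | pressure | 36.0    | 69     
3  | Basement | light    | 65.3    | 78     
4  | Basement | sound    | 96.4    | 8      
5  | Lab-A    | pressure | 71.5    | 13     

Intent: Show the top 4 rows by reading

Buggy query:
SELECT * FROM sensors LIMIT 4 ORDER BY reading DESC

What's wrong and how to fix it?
Bug: ORDER BY cannot follow LIMIT; LIMIT is the final clause

Fix: Sort with ORDER BY, then apply LIMIT

Corrected query:
SELECT * FROM sensors ORDER BY reading DESC LIMIT 4

Result:
id | location | kind     | reading | battery
---+----------+----------+---------+--------
4  | Basement | sound    | 96.4    | 8      
1  | Lab-A    | co2      | 89.9    | 49     
5  | Lab-A    | pressure | 71.5    | 13     
3  | Basement | light    | 65.3    | 78     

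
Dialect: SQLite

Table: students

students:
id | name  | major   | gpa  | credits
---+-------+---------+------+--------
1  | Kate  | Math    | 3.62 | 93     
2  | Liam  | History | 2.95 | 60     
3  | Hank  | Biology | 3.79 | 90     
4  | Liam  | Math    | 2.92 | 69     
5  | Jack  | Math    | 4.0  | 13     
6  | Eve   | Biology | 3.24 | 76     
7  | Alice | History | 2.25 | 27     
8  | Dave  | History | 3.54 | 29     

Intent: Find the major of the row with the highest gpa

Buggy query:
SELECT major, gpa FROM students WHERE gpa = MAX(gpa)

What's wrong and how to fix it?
Bug: MAX(gpa) is an aggregate and cannot be used directly in WHERE

Fix: Use a subquery: WHERE gpa = (SELECT MAX(gpa) FROM students)

Corrected query:
SELECT major, gpa FROM students WHERE gpa = (SELECT MAX(gpa) FROM students)

Result:
major | gpa
------+----
Math  | 4  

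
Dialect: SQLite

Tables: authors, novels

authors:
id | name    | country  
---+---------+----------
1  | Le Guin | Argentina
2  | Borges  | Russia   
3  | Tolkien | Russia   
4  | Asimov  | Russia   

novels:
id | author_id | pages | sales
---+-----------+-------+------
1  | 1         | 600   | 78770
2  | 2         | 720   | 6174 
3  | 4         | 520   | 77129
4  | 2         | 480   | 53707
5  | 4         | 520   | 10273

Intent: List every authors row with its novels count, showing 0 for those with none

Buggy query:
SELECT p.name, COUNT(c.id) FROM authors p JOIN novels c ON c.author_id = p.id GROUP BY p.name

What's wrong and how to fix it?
Bug: INNER JOIN drops authors rows that have no matching novels rows

Fix: Switch to LEFT JOIN to retain unmatched parent rows

Corrected query:
SELECT p.name, COUNT(c.id) FROM authors p LEFT JOIN novels c ON c.author_id = p.id GROUP BY p.name

Result:
name    | COUNT(c.id)
--------+------------
Asimov  | 2          
Borges  | 2          
Le Guin | 1          
Tolkien | 0          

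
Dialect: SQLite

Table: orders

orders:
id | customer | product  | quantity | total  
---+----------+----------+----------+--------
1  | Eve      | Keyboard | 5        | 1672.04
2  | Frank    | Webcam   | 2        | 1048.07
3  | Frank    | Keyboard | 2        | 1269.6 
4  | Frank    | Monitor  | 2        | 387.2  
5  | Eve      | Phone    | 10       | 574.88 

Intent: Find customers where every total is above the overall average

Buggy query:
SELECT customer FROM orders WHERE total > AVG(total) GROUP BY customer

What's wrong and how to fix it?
Bug: WHERE evaluates per row before aggregation, so AVG() is unavailable

Fix: Use a subquery for AVG and a HAVING MIN(...) filter so the condition holds for every row in the group

Corrected query:
SELECT customer FROM orders GROUP BY customer HAVING MIN(total) > (SELECT AVG(total) FROM orders)

Result:
(no rows)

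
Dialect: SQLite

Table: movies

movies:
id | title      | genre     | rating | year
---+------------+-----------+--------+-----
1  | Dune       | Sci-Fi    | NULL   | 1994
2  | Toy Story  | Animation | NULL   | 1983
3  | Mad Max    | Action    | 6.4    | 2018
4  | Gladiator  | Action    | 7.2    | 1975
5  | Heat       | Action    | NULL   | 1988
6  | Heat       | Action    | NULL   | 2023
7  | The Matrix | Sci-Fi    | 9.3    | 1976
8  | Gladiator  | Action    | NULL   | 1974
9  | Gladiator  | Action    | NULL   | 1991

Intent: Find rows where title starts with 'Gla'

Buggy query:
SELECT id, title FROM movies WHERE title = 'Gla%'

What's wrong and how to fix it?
Bug: '=' compares the literal string including the % character; pattern matching needs LIKE

Fix: Replace '=' with LIKE so 'Gla%' is treated as a pattern

Corrected query:
SELECT id, title FROM movies WHERE title LIKE 'Gla%'

Result:
id | title    
---+----------
4  | Gladiator
8  | Gladiator
9  | Gladiator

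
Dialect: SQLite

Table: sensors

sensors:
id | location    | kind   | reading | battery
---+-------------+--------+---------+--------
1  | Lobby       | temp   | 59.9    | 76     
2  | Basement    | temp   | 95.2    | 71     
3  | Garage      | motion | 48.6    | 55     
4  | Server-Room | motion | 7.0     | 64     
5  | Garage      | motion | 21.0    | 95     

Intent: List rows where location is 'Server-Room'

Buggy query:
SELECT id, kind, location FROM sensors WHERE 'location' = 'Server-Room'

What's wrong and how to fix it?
Bug: 'location' in single quotes is a string literal, not the column; the comparison is literal-vs-literal and never true

Fix: Reference the column as location without single quotes

Corrected query:
SELECT id, kind, location FROM sensors WHERE location = 'Server-Room'

Result:
id | kind   | location   
---+--------+------------
4  | motion | Server-Room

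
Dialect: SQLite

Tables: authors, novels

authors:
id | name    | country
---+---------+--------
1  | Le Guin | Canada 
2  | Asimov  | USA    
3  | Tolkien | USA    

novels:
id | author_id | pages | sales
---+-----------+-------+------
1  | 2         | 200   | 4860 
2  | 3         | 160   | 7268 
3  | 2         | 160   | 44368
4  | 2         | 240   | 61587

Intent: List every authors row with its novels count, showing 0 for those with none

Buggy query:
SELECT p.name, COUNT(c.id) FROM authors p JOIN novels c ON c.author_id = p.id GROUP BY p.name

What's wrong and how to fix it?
Bug: INNER JOIN drops authors rows that have no matching novels rows

Fix: Switch to LEFT JOIN to retain unmatched parent rows

Corrected query:
SELECT p.name, COUNT(c.id) FROM authors p LEFT JOIN novels c ON c.author_id = p.id GROUP BY p.name

Result:
name    | COUNT(c.id)
--------+------------
Asimov  | 3          
Le Guin | 0          
Tolkien | 1          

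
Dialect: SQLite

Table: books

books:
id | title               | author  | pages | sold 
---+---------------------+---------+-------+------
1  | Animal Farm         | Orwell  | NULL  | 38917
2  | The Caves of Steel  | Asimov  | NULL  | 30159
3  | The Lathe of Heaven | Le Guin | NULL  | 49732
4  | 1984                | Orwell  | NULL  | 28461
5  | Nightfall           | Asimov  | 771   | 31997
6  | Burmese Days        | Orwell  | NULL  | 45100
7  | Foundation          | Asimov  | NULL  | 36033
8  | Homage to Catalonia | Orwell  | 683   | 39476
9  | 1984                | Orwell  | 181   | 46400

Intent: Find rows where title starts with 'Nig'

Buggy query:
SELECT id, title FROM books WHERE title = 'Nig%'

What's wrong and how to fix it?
Bug: '=' compares the literal string including the % character; pattern matching needs LIKE

Fix: Use LIKE for wildcard pattern matching

Corrected query:
SELECT id, title FROM books WHERE title LIKE 'Nig%'

Result:
id | title    
---+----------
5  | Nightfall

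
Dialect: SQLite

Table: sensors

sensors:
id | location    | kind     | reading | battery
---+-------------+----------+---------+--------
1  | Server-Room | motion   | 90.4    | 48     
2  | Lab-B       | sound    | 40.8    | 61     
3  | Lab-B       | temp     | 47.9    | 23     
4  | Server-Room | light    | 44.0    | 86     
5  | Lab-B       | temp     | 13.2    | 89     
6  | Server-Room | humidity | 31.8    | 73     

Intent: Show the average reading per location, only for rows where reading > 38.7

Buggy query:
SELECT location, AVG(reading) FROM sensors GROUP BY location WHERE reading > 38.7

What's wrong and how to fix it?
Bug: Row-level WHERE must come before GROUP BY in the clause order

Fix: Move the WHERE clause before GROUP BY

Corrected query:
SELECT location, AVG(reading) FROM sensors WHERE reading > 38.7 GROUP BY location

Result:
location    | AVG(reading)
------------+-------------
Lab-B       | 44.35       
Server-Room | 67.2        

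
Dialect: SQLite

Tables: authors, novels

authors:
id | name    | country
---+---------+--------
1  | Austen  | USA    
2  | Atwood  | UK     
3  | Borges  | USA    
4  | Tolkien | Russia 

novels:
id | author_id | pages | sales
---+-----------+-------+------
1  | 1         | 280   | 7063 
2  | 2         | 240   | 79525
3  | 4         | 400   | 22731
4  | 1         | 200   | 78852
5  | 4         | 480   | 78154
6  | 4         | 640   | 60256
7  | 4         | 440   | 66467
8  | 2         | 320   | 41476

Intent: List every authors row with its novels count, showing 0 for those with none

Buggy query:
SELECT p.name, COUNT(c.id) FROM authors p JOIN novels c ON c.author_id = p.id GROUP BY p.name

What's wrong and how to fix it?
Bug: An inner join excludes parents with zero children

Fix: Switch to LEFT JOIN to retain unmatched parent rows

Corrected query:
SELECT p.name, COUNT(c.id) FROM authors p LEFT JOIN novels c ON c.author_id = p.id GROUP BY p.name

Result:
name    | COUNT(c.id)
--------+------------
Atwood  | 2          
Austen  | 2          
Borges  | 0          
Tolkien | 4          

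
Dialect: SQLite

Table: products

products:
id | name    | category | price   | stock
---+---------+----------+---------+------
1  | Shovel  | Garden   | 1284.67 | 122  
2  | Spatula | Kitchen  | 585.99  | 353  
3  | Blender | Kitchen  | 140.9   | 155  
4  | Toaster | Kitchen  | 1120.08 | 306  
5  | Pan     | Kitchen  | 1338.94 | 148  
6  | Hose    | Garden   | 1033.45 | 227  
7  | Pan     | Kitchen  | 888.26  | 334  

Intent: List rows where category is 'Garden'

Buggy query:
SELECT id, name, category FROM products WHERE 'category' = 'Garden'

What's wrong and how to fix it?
Bug: Single quotes denote string literals in SQL; the column name is being compared as a constant string

Fix: Reference the column as category without single quotes

Corrected query:
SELECT id, name, category FROM products WHERE category = 'Garden'

Result:
id | name   | category
---+--------+---------
1  | Shovel | Garden  
6  | Hose   | Garden  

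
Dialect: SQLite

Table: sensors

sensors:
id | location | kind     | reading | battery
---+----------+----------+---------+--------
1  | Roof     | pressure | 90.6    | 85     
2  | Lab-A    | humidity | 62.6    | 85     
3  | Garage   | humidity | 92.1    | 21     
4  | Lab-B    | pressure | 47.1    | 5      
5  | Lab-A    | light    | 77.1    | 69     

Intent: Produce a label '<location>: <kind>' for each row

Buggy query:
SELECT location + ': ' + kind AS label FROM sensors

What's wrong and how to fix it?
Bug: SQLite uses || for string concatenation; + coerces text to numbers (yielding 0)

Fix: Replace + with || to concatenate text

Corrected query:
SELECT location || ': ' || kind AS label FROM sensors

Result:
label           
----------------
Roof: pressure  
Lab-A: humidity 
Garage: humidity
Lab-B: pressure 
Lab-A: light    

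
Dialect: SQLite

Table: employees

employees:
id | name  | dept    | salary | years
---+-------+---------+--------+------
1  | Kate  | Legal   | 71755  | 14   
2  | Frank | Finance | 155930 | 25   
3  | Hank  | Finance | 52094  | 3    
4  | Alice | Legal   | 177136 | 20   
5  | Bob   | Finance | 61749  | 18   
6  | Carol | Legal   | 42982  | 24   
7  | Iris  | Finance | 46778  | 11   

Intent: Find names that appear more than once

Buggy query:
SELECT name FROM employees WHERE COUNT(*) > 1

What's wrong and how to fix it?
Bug: COUNT(*) is an aggregate and cannot be used in WHERE

Fix: GROUP BY name, then filter groups with HAVING COUNT(*) > 1

Corrected query:
SELECT name FROM employees GROUP BY name HAVING COUNT(*) > 1

Result:
(no rows)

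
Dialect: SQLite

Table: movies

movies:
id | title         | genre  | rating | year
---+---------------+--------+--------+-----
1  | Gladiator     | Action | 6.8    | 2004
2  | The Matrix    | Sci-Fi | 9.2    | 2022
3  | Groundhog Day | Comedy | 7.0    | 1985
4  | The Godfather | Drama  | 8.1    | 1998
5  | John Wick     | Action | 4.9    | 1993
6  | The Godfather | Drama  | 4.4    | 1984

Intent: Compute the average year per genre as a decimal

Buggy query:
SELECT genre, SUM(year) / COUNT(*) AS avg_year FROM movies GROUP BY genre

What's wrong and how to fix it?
Bug: Both operands are integers, so '/' performs integer division and truncates

Fix: Cast one side to REAL so the division keeps the fractional part

Corrected query:
SELECT genre, SUM(year) * 1.0 / COUNT(*) AS avg_year FROM movies GROUP BY genre

Result:
genre  | avg_year
-------+---------
Action | 1998.5  
Comedy | 1985    
Drama  | 1991    
Sci-Fi | 2022    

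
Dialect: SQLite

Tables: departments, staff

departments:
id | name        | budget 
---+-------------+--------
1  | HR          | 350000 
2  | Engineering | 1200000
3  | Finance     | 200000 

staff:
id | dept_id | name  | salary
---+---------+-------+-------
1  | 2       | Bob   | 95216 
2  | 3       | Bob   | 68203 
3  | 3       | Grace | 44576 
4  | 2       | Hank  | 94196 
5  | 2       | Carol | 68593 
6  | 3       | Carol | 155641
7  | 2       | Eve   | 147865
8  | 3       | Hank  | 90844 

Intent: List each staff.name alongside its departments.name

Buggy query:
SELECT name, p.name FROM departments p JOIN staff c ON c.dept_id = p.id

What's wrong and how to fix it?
Bug: 'name' exists in both joined tables, so the database can't tell which one is meant

Fix: Prefix ambiguous columns with the table alias

Corrected query:
SELECT c.name, p.name FROM departments p JOIN staff c ON c.dept_id = p.id

Result:
name  | name       
------+------------
Bob   | Engineering
Bob   | Finance    
Grace | Finance    
Hank  | Engineering
Carol | Engineering
Carol | Finance    
Eve   | Engineering
Hank  | Finance    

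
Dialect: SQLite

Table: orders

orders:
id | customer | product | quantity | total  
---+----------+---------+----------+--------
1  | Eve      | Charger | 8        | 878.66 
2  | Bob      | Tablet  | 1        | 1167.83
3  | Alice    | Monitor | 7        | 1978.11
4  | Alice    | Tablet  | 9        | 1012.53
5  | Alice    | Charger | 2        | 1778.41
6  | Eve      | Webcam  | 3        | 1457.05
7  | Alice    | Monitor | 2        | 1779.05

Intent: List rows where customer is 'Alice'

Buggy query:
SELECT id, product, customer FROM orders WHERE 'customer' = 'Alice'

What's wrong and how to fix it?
Bug: 'customer' in single quotes is a string literal, not the column; the comparison is literal-vs-literal and never true

Fix: Remove the quotes around the column name (or use double quotes for an identifier)

Corrected query:
SELECT id, product, customer FROM orders WHERE customer = 'Alice'

Result:
id | product | customer
---+---------+---------
3  | Monitor | Alice   
4  | Tablet  | Alice   
5  | Charger | Alice   
7  | Monitor | Alice   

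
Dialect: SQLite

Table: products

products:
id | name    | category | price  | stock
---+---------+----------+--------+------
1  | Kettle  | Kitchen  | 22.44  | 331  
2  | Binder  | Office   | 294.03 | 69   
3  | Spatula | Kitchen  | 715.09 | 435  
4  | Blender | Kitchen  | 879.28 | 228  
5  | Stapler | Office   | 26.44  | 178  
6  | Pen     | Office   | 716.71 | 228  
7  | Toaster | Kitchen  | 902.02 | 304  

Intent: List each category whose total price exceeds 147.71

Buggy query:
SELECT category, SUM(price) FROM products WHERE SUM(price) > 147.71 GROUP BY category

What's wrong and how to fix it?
Bug: WHERE runs before GROUP BY, so aggregates aren't available there

Fix: Move the aggregate condition to a HAVING clause

Corrected query:
SELECT category, SUM(price) FROM products GROUP BY category HAVING SUM(price) > 147.71

Result:
category | SUM(price)
---------+-----------
Kitchen  | 2518.83   
Office   | 1037.18   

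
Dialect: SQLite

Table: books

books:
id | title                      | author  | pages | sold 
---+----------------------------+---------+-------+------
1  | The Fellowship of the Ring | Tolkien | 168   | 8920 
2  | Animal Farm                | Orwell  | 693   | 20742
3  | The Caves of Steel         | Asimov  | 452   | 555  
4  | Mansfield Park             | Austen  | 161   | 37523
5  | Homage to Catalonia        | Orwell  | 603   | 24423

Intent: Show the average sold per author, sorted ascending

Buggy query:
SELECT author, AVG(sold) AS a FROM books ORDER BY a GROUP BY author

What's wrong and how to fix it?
Bug: GROUP BY must precede ORDER BY

Fix: Reorder: SELECT … FROM … GROUP BY … ORDER BY …

Corrected query:
SELECT author, AVG(sold) AS a FROM books GROUP BY author ORDER BY a

Result:
author  | a      
--------+--------
Asimov  | 555    
Tolkien | 8920   
Orwell  | 22582.5
Austen  | 37523  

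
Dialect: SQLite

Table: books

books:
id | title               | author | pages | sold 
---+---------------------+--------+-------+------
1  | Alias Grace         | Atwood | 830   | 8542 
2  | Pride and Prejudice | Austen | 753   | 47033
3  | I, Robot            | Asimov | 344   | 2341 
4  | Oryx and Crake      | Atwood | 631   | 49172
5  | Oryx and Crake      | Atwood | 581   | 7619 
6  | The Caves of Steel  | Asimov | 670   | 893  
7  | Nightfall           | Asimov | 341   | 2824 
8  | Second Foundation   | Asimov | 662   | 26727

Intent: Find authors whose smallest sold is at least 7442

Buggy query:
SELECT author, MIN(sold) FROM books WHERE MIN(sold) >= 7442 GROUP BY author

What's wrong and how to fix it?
Bug: MIN() in WHERE is a misuse of aggregate

Fix: Replace WHERE with HAVING after the GROUP BY

Corrected query:
SELECT author, MIN(sold) FROM books GROUP BY author HAVING MIN(sold) >= 7442

Result:
author | MIN(sold)
-------+----------
Atwood | 7619     
Austen | 47033    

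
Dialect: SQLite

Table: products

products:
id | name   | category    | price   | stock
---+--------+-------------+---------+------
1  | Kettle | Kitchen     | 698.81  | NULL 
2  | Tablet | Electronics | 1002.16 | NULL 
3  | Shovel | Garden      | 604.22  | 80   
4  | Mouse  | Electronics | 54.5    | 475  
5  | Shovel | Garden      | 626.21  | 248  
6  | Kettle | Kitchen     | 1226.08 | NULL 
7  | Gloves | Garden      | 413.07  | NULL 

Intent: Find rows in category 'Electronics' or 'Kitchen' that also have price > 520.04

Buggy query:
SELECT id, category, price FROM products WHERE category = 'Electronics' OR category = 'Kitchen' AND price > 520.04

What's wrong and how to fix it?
Bug: AND binds tighter than OR, so this parses as category = 'Electronics' OR (category = 'Kitchen' AND price > 520.04)

Fix: Group the OR with parentheses (or use IN), then AND the threshold

Corrected query:
SELECT id, category, price FROM products WHERE (category = 'Electronics' OR category = 'Kitchen') AND price > 520.04

Result:
id | category    | price  
---+-------------+--------
1  | Kitchen     | 698.81 
2  | Electronics | 1002.16
6  | Kitchen     | 1226.08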